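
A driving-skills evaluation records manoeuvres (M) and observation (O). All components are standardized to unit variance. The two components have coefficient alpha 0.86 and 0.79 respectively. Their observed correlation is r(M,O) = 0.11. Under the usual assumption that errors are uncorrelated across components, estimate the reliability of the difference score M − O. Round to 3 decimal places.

0.803

Var(M−O) = 1 + 1 − 2·0.11 = 2 − 0.22 = 1.78.
Because errors are independent across components, Cov(Tᵢ,Tⱼ) = Cov(Xᵢ,Xⱼ); the off-diagonal part of the true-score variance is the same as above.
True-score variance = [0.86 + 0.79] − 0.22 = 1.65 − 0.22 = 1.43.
Reliability = 1.43 / 1.78 = 0.803.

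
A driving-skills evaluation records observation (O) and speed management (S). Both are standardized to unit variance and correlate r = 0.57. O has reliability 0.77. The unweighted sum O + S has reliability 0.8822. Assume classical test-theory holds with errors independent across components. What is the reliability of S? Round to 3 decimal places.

Var(O+S) = 2 + 2·0.57 = 3.140.
True-score variance = ρ_O + ρ_S + 2·0.57, so 0.8822 = (0.77 + ρ_S + 1.14) / 3.140.
ρ_S = 0.8822·3.140 − 0.77 − 1.14 = 0.860.

0.860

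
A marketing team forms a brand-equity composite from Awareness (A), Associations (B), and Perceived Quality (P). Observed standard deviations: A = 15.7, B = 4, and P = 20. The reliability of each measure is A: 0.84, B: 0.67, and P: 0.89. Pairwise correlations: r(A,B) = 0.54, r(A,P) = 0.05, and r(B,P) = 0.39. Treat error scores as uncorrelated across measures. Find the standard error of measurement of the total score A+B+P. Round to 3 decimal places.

Var(total) = 662.49 + 161.624 = 824.114.
True-score variance = 573.772 + 161.624 = 735.396, so reliability = 0.8923.
Error variance = 824.114 − 735.396 = 88.7184; SEM = √88.7184 = 9.419.

9.419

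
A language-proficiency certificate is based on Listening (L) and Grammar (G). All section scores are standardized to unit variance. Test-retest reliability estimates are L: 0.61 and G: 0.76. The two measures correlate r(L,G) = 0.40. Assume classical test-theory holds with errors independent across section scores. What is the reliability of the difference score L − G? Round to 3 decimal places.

0.475

Var(L−G) = 1 + 1 − 2·0.40 = 2 − 0.8 = 1.2.
Because errors are independent across components, Cov(Tᵢ,Tⱼ) = Cov(Xᵢ,Xⱼ); the off-diagonal part of the true-score variance is the same as above.
True-score variance = [0.61 + 0.76] − 0.8 = 1.37 − 0.8 = 0.57.
Reliability = 0.57 / 1.2 = 0.475.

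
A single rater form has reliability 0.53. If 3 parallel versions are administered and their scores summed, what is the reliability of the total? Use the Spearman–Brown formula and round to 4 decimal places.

ρ_k = kρ / (1 + (k−1)ρ) = 3·0.53 / (1 + 2·0.53) = 1.590 / 2.060 = 0.7718.

0.7718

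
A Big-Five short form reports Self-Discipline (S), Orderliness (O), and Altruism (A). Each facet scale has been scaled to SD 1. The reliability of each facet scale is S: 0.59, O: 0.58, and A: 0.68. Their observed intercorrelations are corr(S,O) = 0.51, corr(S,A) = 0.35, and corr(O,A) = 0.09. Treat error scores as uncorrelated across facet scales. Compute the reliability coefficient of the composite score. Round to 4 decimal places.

0.7653

Var(S+O+A) = 3 + 2·[0.51 + 0.35 + 0.09] = 3 + 1.9 = 4.9.
Because errors are independent across components, Cov(Tᵢ,Tⱼ) = Cov(Xᵢ,Xⱼ); the off-diagonal part of the true-score variance is the same as above.
True-score variance = [0.59 + 0.58 + 0.68] + 1.9 = 1.85 + 1.9 = 3.75.
Reliability = 3.75 / 4.9 = 0.7653.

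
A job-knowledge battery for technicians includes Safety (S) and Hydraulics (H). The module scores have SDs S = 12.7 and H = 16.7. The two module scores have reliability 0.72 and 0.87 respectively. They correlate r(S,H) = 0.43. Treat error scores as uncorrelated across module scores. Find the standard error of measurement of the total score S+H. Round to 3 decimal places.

Var(total) = 440.18 + 182.397 = 622.577.
True-score variance = 358.763 + 182.397 = 541.16, so reliability = 0.8692.
Error variance = 622.577 − 541.16 = 81.4169; SEM = √81.4169 = 9.023.

9.023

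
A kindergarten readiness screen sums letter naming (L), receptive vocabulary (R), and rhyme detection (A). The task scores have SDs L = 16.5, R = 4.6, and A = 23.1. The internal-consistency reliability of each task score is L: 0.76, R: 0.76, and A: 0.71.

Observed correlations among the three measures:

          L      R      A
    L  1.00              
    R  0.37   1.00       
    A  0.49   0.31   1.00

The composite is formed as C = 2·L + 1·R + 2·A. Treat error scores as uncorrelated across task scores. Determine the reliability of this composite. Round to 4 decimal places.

0.8223

Var(C) = 2²·16.5² + 4.6² + 2²·23.1² + 2·[2·16.5·4.6·0.37 + 4·16.5·23.1·0.49 + 2·4.6·23.1·0.31] = 3244.6 + 1738.2 = 4982.8.
Under uncorrelated errors the observed covariances equal the true-score covariances, so only the own-variance terms attenuate.
True-score variance = [2²·16.5²·0.76 + 4.6²·0.76 + 2²·23.1²·0.71] + 1738.2 = 2359.17 + 1738.2 = 4097.38.
Reliability = 4097.38 / 4982.8 = 0.8223.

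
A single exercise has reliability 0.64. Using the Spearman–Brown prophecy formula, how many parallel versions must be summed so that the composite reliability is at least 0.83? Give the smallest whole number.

k ≥ ρ*(1−ρ₁)/(ρ₁(1−ρ*)) = 0.83·0.36 / (0.64·0.17) = 2.746.
Smallest integer k = 3.

3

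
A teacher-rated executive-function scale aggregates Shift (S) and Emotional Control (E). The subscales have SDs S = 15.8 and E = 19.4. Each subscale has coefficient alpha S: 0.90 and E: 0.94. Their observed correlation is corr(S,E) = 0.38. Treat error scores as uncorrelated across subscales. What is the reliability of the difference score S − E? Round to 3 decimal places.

0.879

Var(S−E) = 15.8² + 19.4² − 2·15.8·19.4·0.38 = 626 − 232.955 = 393.045.
Under uncorrelated errors the observed covariances equal the true-score covariances, so only the own-variance terms attenuate.
True-score variance = [15.8²·0.90 + 19.4²·0.94] − 232.955 = 578.454 − 232.955 = 345.499.
Reliability = 345.499 / 393.045 = 0.879.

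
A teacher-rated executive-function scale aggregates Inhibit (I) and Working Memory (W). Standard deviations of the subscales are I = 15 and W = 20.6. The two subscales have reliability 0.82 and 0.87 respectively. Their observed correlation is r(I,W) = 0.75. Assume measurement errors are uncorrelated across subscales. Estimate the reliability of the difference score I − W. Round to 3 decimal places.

Var(I−W) = 15² + 20.6² − 2·15·20.6·0.75 = 649.36 − 463.5 = 185.86.
With uncorrelated errors the cross-covariances are all true-score covariance, so they carry over unchanged; only the diagonal terms shrink to ρᵢσᵢ².
True-score variance = [15²·0.82 + 20.6²·0.87] − 463.5 = 553.693 − 463.5 = 90.1932.
Reliability = 90.1932 / 185.86 = 0.485.

0.485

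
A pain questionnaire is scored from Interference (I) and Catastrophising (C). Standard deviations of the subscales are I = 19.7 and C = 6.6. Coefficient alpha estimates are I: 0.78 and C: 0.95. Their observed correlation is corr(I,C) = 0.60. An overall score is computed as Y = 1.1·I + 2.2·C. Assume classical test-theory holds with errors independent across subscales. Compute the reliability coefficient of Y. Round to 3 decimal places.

0.892

Var(Y) = 1.1²·19.7² + 2.2²·6.6² + 2·[2.42·19.7·6.6·0.60] = 680.419 + 377.578 = 1058.
With uncorrelated errors the cross-covariances are all true-score covariance, so they carry over unchanged; only the diagonal terms shrink to ρᵢσᵢ².
True-score variance = [1.1²·19.7²·0.78 + 2.2²·6.6²·0.95] + 377.578 = 566.568 + 377.578 = 944.146.
Reliability = 944.146 / 1058 = 0.892.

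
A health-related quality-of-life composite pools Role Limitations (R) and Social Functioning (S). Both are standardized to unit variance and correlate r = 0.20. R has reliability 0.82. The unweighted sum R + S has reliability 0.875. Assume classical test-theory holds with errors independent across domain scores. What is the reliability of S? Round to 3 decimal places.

Var(R+S) = 2 + 2·0.20 = 2.400.
True-score variance = ρ_R + ρ_S + 2·0.20, so 0.875 = (0.82 + ρ_S + 0.40) / 2.400.
ρ_S = 0.875·2.400 − 0.82 − 0.40 = 0.880.

0.880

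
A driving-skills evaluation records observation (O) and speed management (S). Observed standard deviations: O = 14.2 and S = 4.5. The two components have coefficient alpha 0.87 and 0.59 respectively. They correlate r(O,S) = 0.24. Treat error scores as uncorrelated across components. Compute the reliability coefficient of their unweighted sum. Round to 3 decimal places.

Var(O+S) = 14.2² + 4.5² + 2·[14.2·4.5·0.24] = 221.89 + 30.672 = 252.562.
With uncorrelated errors the cross-covariances are all true-score covariance, so they carry over unchanged; only the diagonal terms shrink to ρᵢσᵢ².
True-score variance = [14.2²·0.87 + 4.5²·0.59] + 30.672 = 187.374 + 30.672 = 218.046.
Reliability = 218.046 / 252.562 = 0.863.

0.863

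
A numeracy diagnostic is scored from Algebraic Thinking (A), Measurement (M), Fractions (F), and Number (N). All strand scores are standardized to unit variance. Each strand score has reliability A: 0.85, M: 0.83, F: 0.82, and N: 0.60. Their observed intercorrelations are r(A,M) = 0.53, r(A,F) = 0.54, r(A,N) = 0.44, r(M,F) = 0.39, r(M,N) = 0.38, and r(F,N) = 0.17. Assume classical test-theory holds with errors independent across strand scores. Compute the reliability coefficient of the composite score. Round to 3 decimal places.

0.899

Var(A+M+F+N) = 4 + 2·[0.53 + 0.54 + 0.44 + 0.39 + 0.38 + 0.17] = 4 + 4.9 = 8.9.
Because errors are independent across components, Cov(Tᵢ,Tⱼ) = Cov(Xᵢ,Xⱼ); the off-diagonal part of the true-score variance is the same as above.
True-score variance = [0.85 + 0.83 + 0.82 + 0.60] + 4.9 = 3.1 + 4.9 = 8.
Reliability = 8 / 8.9 = 0.899.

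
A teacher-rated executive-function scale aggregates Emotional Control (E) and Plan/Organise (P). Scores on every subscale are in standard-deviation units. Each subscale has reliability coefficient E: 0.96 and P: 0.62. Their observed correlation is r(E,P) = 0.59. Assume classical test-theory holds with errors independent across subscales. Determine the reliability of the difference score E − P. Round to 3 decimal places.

0.488

Var(E−P) = 1 + 1 − 2·0.59 = 2 − 1.18 = 0.82.
Because errors are independent across components, Cov(Tᵢ,Tⱼ) = Cov(Xᵢ,Xⱼ); the off-diagonal part of the true-score variance is the same as above.
True-score variance = [0.96 + 0.62] − 1.18 = 1.58 − 1.18 = 0.4.
Reliability = 0.4 / 0.82 = 0.488.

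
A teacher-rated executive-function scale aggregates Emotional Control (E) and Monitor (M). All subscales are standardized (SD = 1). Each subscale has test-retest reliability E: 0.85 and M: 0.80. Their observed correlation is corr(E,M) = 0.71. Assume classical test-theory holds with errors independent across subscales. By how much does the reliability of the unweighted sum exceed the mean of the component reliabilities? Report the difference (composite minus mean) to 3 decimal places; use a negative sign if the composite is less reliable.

Var(sum) = 2 + 1.42 = 3.42; true-score variance = 1.65 + 1.42 = 3.07; composite reliability = 0.8977.
Mean component reliability = 0.8250.
Difference = 0.8977 − 0.8250 = 0.073.

0.073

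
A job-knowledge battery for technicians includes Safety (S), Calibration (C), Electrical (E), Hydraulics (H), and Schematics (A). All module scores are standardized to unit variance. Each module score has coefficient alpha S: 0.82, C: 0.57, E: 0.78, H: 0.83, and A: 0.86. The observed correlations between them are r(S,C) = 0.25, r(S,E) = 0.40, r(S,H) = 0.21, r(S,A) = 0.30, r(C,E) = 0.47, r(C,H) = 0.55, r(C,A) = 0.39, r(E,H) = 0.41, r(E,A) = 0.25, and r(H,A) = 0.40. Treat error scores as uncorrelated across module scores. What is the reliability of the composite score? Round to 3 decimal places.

0.907

Var(S+C+E+H+A) = 5 + 2·[0.25 + 0.40 + 0.21 + 0.30 + 0.47 + 0.55 + 0.39 + 0.41 + 0.25 + 0.40] = 5 + 7.26 = 12.26.
Under uncorrelated errors the observed covariances equal the true-score covariances, so only the own-variance terms attenuate.
True-score variance = [0.82 + 0.57 + 0.78 + 0.83 + 0.86] + 7.26 = 3.86 + 7.26 = 11.12.
Reliability = 11.12 / 12.26 = 0.907.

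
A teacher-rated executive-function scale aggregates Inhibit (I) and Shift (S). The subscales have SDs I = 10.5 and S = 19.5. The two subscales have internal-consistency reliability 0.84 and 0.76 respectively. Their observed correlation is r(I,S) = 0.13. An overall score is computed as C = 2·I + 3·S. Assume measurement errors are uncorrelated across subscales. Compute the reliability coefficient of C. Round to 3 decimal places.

Var(C) = 2²·10.5² + 3²·19.5² + 2·[6·10.5·19.5·0.13] = 3863.25 + 319.41 = 4182.66.
Because errors are independent across components, Cov(Tᵢ,Tⱼ) = Cov(Xᵢ,Xⱼ); the off-diagonal part of the true-score variance is the same as above.
True-score variance = [2²·10.5²·0.84 + 3²·19.5²·0.76] + 319.41 = 2971.35 + 319.41 = 3290.76.
Reliability = 3290.76 / 4182.66 = 0.787.

0.787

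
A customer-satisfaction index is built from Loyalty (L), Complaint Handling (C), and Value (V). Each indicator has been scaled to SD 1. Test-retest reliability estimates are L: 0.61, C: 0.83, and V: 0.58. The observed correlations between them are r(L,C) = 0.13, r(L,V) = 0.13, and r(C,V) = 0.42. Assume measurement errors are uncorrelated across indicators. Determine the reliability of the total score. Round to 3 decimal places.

Var(L+C+V) = 3 + 2·[0.13 + 0.13 + 0.42] = 3 + 1.36 = 4.36.
With uncorrelated errors the cross-covariances are all true-score covariance, so they carry over unchanged; only the diagonal terms shrink to ρᵢσᵢ².
True-score variance = [0.61 + 0.83 + 0.58] + 1.36 = 2.02 + 1.36 = 3.38.
Reliability = 3.38 / 4.36 = 0.775.

0.775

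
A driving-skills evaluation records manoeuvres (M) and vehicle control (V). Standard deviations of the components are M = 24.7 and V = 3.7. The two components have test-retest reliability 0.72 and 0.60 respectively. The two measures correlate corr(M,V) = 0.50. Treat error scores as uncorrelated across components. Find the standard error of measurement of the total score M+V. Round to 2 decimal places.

Var(total) = 623.78 + 91.39 = 715.17.
True-score variance = 447.479 + 91.39 = 538.869, so reliability = 0.7535.
Error variance = 715.17 − 538.869 = 176.301; SEM = √176.301 = 13.28.

13.28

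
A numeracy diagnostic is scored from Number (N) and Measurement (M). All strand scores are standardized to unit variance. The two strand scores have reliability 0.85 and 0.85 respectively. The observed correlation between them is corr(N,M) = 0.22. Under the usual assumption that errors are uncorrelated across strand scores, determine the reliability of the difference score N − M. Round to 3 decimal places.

0.808

Var(N−M) = 1 + 1 − 2·0.22 = 2 − 0.44 = 1.56.
With uncorrelated errors the cross-covariances are all true-score covariance, so they carry over unchanged; only the diagonal terms shrink to ρᵢσᵢ².
True-score variance = [0.85 + 0.85] − 0.44 = 1.7 − 0.44 = 1.26.
Reliability = 1.26 / 1.56 = 0.808.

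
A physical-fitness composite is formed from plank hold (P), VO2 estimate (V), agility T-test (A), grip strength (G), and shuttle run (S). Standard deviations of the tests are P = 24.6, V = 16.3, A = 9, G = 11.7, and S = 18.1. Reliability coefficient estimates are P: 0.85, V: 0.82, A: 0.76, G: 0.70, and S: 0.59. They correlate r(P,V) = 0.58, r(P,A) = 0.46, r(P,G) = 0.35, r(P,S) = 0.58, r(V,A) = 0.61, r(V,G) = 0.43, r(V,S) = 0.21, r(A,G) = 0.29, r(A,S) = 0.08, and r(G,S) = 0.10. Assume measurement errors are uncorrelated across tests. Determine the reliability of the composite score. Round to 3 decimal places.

Var(P+V+A+G+S) = 24.6² + 16.3² + 9² + 11.7² + 18.1² + 2·[24.6·16.3·0.58 + 24.6·9·0.46 + 24.6·11.7·0.35 + 24.6·18.1·0.58 + 16.3·9·0.61 + 16.3·11.7·0.43 + 16.3·18.1·0.21 + 9·11.7·0.29 + 9·18.1·0.08 + 11.7·18.1·0.10] = 1416.35 + 1983.19 = 3399.54.
Because errors are independent across components, Cov(Tᵢ,Tⱼ) = Cov(Xᵢ,Xⱼ); the off-diagonal part of the true-score variance is the same as above.
True-score variance = [24.6²·0.85 + 16.3²·0.82 + 9²·0.76 + 11.7²·0.70 + 18.1²·0.59] + 1983.19 = 1082.92 + 1983.19 = 3066.11.
Reliability = 3066.11 / 3399.54 = 0.902.

0.902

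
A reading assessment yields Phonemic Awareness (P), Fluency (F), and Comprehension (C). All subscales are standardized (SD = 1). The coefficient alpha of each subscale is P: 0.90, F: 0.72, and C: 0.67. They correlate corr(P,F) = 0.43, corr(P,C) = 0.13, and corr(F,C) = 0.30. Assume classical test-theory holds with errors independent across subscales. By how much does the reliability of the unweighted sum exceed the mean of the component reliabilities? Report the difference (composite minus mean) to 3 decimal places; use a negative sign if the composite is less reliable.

0.086

Var(sum) = 3 + 1.72 = 4.72; true-score variance = 2.29 + 1.72 = 4.01; composite reliability = 0.8496.
Mean component reliability = 0.7633.
Difference = 0.8496 − 0.7633 = 0.086.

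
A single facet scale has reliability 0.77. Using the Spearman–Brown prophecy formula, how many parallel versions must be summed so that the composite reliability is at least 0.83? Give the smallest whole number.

2

k ≥ ρ*(1−ρ₁)/(ρ₁(1−ρ*)) = 0.83·0.23 / (0.77·0.17) = 1.458.
Smallest integer k = 2.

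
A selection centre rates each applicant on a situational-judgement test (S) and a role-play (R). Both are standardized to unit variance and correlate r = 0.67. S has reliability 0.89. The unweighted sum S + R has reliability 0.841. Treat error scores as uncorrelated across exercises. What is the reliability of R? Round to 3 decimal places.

Var(S+R) = 2 + 2·0.67 = 3.340.
True-score variance = ρ_S + ρ_R + 2·0.67, so 0.841 = (0.89 + ρ_R + 1.34) / 3.340.
ρ_R = 0.841·3.340 − 0.89 − 1.34 = 0.579.

0.579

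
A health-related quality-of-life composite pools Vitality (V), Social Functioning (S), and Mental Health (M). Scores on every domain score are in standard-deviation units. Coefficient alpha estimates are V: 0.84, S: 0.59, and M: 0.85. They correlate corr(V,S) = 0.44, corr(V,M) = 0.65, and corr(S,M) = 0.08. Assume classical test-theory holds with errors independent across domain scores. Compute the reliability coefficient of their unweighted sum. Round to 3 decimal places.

Var(V+S+M) = 3 + 2·[0.44 + 0.65 + 0.08] = 3 + 2.34 = 5.34.
Under uncorrelated errors the observed covariances equal the true-score covariances, so only the own-variance terms attenuate.
True-score variance = [0.84 + 0.59 + 0.85] + 2.34 = 2.28 + 2.34 = 4.62.
Reliability = 4.62 / 5.34 = 0.865.

0.865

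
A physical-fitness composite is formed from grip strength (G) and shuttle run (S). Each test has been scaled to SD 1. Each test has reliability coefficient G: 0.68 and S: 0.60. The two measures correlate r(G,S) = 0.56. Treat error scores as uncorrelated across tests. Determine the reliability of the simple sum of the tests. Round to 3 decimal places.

0.769

Var(G+S) = 2 + 2·[0.56] = 2 + 1.12 = 3.12.
Under uncorrelated errors the observed covariances equal the true-score covariances, so only the own-variance terms attenuate.
True-score variance = [0.68 + 0.60] + 1.12 = 1.28 + 1.12 = 2.4.
Reliability = 2.4 / 3.12 = 0.769.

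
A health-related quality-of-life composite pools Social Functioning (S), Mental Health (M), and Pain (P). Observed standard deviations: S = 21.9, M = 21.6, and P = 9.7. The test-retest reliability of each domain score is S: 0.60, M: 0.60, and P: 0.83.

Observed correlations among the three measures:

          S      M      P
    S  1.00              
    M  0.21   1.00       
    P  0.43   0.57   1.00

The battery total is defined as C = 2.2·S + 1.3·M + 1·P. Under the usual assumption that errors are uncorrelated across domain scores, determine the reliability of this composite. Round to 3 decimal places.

0.719

Var(C) = 2.2²·21.9² + 1.3²·21.6² + 9.7² + 2·[2.86·21.9·21.6·0.21 + 2.2·21.9·9.7·0.43 + 1.3·21.6·9.7·0.57] = 3203.89 + 1280.64 = 4484.53.
With uncorrelated errors the cross-covariances are all true-score covariance, so they carry over unchanged; only the diagonal terms shrink to ρᵢσᵢ².
True-score variance = [2.2²·21.9²·0.60 + 1.3²·21.6²·0.60 + 9.7²·0.83] + 1280.64 = 1943.97 + 1280.64 = 3224.62.
Reliability = 3224.62 / 4484.53 = 0.719.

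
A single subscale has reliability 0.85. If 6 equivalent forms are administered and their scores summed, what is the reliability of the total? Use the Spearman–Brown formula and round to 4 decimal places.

0.9714

ρ_k = kρ / (1 + (k−1)ρ) = 6·0.85 / (1 + 5·0.85) = 5.100 / 5.250 = 0.9714.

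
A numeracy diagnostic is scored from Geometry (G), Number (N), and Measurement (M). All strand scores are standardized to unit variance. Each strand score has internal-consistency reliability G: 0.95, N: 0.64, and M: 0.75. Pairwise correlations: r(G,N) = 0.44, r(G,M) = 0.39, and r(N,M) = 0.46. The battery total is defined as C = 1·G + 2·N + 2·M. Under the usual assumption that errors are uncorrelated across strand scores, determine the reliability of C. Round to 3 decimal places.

Var(C) = 1 + 2² + 2² + 2·[2·0.44 + 2·0.39 + 4·0.46] = 9 + 7 = 16.
With uncorrelated errors the cross-covariances are all true-score covariance, so they carry over unchanged; only the diagonal terms shrink to ρᵢσᵢ².
True-score variance = [0.95 + 2²·0.64 + 2²·0.75] + 7 = 6.51 + 7 = 13.51.
Reliability = 13.51 / 16 = 0.844.

0.844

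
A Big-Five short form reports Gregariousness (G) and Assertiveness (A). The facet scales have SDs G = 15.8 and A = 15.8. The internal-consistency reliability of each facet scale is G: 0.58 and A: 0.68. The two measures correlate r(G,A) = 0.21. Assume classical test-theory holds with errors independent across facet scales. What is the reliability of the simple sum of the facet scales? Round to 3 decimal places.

0.694

Var(G+A) = 15.8² + 15.8² + 2·[15.8·15.8·0.21] = 499.28 + 104.849 = 604.129.
Under uncorrelated errors the observed covariances equal the true-score covariances, so only the own-variance terms attenuate.
True-score variance = [15.8²·0.58 + 15.8²·0.68] + 104.849 = 314.546 + 104.849 = 419.395.
Reliability = 419.395 / 604.129 = 0.694.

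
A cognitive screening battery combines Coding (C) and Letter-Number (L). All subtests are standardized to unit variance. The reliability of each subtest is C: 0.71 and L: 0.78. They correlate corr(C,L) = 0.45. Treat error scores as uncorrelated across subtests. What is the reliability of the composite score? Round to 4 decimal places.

Var(C+L) = 2 + 2·[0.45] = 2 + 0.9 = 2.9.
Because errors are independent across components, Cov(Tᵢ,Tⱼ) = Cov(Xᵢ,Xⱼ); the off-diagonal part of the true-score variance is the same as above.
True-score variance = [0.71 + 0.78] + 0.9 = 1.49 + 0.9 = 2.39.
Reliability = 2.39 / 2.9 = 0.8241.

0.8241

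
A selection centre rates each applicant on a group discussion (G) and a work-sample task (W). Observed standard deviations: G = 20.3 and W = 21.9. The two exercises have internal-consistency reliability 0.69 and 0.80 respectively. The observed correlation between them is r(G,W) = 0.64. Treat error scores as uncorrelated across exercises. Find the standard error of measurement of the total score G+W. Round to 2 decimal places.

Var(total) = 891.7 + 569.05 = 1460.75.
True-score variance = 668.03 + 569.05 = 1237.08, so reliability = 0.8469.
Error variance = 1460.75 − 1237.08 = 223.67; SEM = √223.67 = 14.96.

14.96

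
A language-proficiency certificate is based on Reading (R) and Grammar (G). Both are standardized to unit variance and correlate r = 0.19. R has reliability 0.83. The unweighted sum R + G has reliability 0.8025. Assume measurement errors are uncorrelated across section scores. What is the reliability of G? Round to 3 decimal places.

Var(R+G) = 2 + 2·0.19 = 2.380.
True-score variance = ρ_R + ρ_G + 2·0.19, so 0.8025 = (0.83 + ρ_G + 0.38) / 2.380.
ρ_G = 0.8025·2.380 − 0.83 − 0.38 = 0.700.

0.700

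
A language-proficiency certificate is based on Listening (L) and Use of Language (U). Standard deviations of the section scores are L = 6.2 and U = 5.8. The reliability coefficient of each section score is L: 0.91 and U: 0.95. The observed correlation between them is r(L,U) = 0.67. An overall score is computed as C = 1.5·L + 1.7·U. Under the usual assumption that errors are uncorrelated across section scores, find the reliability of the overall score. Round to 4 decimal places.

0.9588

Var(C) = 1.5²·6.2² + 1.7²·5.8² + 2·[2.55·6.2·5.8·0.67] = 183.71 + 122.875 = 306.585.
Under uncorrelated errors the observed covariances equal the true-score covariances, so only the own-variance terms attenuate.
True-score variance = [1.5²·6.2²·0.91 + 1.7²·5.8²·0.95] + 122.875 = 171.065 + 122.875 = 293.94.
Reliability = 293.94 / 306.585 = 0.9588.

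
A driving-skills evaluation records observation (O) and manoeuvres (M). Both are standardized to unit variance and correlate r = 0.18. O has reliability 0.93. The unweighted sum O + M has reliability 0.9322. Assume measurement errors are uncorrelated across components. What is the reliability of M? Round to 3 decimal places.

0.910

Var(O+M) = 2 + 2·0.18 = 2.360.
True-score variance = ρ_O + ρ_M + 2·0.18, so 0.9322 = (0.93 + ρ_M + 0.36) / 2.360.
ρ_M = 0.9322·2.360 − 0.93 − 0.36 = 0.910.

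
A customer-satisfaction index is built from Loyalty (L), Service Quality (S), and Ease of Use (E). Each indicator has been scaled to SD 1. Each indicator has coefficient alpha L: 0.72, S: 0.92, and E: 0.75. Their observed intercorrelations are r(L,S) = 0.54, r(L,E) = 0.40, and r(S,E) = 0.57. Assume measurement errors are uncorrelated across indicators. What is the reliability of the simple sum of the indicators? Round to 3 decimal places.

Var(L+S+E) = 3 + 2·[0.54 + 0.40 + 0.57] = 3 + 3.02 = 6.02.
With uncorrelated errors the cross-covariances are all true-score covariance, so they carry over unchanged; only the diagonal terms shrink to ρᵢσᵢ².
True-score variance = [0.72 + 0.92 + 0.75] + 3.02 = 2.39 + 3.02 = 5.41.
Reliability = 5.41 / 6.02 = 0.899.

0.899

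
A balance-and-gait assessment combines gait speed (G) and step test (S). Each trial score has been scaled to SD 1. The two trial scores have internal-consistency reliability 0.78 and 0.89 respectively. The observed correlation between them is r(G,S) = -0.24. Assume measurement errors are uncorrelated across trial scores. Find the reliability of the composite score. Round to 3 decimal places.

0.783

Var(G+S) = 2 + 2·[(-0.24)] = 2 − 0.48 = 1.52.
With uncorrelated errors the cross-covariances are all true-score covariance, so they carry over unchanged; only the diagonal terms shrink to ρᵢσᵢ².
True-score variance = [0.78 + 0.89] − 0.48 = 1.67 − 0.48 = 1.19.
Reliability = 1.19 / 1.52 = 0.783.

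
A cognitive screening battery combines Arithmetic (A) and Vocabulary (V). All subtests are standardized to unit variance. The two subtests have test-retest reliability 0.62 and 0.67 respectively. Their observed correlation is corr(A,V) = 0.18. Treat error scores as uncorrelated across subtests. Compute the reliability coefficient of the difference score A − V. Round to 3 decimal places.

0.567

Var(A−V) = 1 + 1 − 2·0.18 = 2 − 0.36 = 1.64.
Because errors are independent across components, Cov(Tᵢ,Tⱼ) = Cov(Xᵢ,Xⱼ); the off-diagonal part of the true-score variance is the same as above.
True-score variance = [0.62 + 0.67] − 0.36 = 1.29 − 0.36 = 0.93.
Reliability = 0.93 / 1.64 = 0.567.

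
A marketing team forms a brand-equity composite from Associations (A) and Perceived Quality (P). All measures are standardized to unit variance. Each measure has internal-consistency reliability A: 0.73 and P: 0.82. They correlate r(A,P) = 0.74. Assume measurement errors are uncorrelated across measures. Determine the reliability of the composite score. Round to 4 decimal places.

0.8707

Var(A+P) = 2 + 2·[0.74] = 2 + 1.48 = 3.48.
Because errors are independent across components, Cov(Tᵢ,Tⱼ) = Cov(Xᵢ,Xⱼ); the off-diagonal part of the true-score variance is the same as above.
True-score variance = [0.73 + 0.82] + 1.48 = 1.55 + 1.48 = 3.03.
Reliability = 3.03 / 3.48 = 0.8707.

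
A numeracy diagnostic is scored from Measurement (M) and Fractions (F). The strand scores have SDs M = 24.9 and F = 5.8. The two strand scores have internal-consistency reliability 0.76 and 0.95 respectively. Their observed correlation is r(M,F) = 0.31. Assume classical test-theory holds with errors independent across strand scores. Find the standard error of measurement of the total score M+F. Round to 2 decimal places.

12.27

Var(total) = 653.65 + 89.5404 = 743.19.
True-score variance = 503.166 + 89.5404 = 592.706, so reliability = 0.7975.
Error variance = 743.19 − 592.706 = 150.484; SEM = √150.484 = 12.27.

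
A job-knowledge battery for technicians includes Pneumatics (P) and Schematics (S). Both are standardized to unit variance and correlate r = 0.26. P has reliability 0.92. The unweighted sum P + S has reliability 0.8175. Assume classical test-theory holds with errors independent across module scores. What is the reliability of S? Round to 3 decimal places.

Var(P+S) = 2 + 2·0.26 = 2.520.
True-score variance = ρ_P + ρ_S + 2·0.26, so 0.8175 = (0.92 + ρ_S + 0.52) / 2.520.
ρ_S = 0.8175·2.520 − 0.92 − 0.52 = 0.620.

0.620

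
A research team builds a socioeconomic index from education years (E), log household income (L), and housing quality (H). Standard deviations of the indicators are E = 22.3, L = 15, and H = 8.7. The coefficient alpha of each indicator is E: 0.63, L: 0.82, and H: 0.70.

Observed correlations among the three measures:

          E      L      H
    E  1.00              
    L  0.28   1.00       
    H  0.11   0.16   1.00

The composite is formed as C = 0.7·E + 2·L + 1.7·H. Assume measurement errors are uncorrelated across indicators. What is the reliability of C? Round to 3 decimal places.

Var(C) = 0.7²·22.3² + 2²·15² + 1.7²·8.7² + 2·[1.4·22.3·15·0.28 + 1.19·22.3·8.7·0.11 + 3.4·15·8.7·0.16] = 1362.42 + 455.024 = 1817.44.
Under uncorrelated errors the observed covariances equal the true-score covariances, so only the own-variance terms attenuate.
True-score variance = [0.7²·22.3²·0.63 + 2²·15²·0.82 + 1.7²·8.7²·0.70] + 455.024 = 1044.63 + 455.024 = 1499.66.
Reliability = 1499.66 / 1817.44 = 0.825.

0.825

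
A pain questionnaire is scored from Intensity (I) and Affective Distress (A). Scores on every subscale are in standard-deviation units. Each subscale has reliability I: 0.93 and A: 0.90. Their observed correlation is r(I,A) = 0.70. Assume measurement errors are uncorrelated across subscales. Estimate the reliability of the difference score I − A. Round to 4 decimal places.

0.7167

Var(I−A) = 1 + 1 − 2·0.70 = 2 − 1.4 = 0.6.
Because errors are independent across components, Cov(Tᵢ,Tⱼ) = Cov(Xᵢ,Xⱼ); the off-diagonal part of the true-score variance is the same as above.
True-score variance = [0.93 + 0.90] − 1.4 = 1.83 − 1.4 = 0.43.
Reliability = 0.43 / 0.6 = 0.7167.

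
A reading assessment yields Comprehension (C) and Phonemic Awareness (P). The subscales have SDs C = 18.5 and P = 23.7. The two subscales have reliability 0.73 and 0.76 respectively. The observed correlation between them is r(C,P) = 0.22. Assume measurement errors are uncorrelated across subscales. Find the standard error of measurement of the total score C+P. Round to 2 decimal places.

Var(total) = 903.94 + 192.918 = 1096.86.
True-score variance = 676.727 + 192.918 = 869.645, so reliability = 0.7929.
Error variance = 1096.86 − 869.645 = 227.213; SEM = √227.213 = 15.07.

15.07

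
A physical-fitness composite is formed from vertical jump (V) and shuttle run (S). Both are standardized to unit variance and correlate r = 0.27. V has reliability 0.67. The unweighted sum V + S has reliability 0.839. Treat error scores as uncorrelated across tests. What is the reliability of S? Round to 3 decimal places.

Var(V+S) = 2 + 2·0.27 = 2.540.
True-score variance = ρ_V + ρ_S + 2·0.27, so 0.839 = (0.67 + ρ_S + 0.54) / 2.540.
ρ_S = 0.839·2.540 − 0.67 − 0.54 = 0.921.

0.921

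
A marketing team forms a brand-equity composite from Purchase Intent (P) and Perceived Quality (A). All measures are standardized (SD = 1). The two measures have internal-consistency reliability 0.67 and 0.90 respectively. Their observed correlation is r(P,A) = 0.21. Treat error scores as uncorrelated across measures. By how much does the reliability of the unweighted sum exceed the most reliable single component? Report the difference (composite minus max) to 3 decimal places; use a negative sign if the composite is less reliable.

Var(sum) = 2 + 0.42 = 2.42; true-score variance = 1.57 + 0.42 = 1.99; composite reliability = 0.8223.
Max component reliability = 0.9000.
Difference = 0.8223 − 0.9000 = -0.078.

-0.078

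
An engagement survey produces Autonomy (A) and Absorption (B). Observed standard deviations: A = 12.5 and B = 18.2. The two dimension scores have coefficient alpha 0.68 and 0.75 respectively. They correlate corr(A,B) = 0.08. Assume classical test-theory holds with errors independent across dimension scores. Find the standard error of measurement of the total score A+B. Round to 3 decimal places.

Var(total) = 487.49 + 36.4 = 523.89.
True-score variance = 354.68 + 36.4 = 391.08, so reliability = 0.7465.
Error variance = 523.89 − 391.08 = 132.81; SEM = √132.81 = 11.524.

11.524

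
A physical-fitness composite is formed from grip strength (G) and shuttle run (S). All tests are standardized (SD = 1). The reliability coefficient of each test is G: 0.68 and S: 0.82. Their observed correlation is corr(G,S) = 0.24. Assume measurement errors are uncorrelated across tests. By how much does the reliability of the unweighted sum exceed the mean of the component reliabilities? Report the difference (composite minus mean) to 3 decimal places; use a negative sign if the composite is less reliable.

0.048

Var(sum) = 2 + 0.48 = 2.48; true-score variance = 1.5 + 0.48 = 1.98; composite reliability = 0.7984.
Mean component reliability = 0.7500.
Difference = 0.7984 − 0.7500 = 0.048.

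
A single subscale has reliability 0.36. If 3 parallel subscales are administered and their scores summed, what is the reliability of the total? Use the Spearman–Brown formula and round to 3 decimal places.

0.628

ρ_k = kρ / (1 + (k−1)ρ) = 3·0.36 / (1 + 2·0.36) = 1.080 / 1.720 = 0.628.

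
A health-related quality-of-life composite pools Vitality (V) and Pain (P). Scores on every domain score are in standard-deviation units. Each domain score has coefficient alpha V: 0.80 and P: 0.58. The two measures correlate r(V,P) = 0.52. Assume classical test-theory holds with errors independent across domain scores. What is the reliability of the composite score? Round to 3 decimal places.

Var(V+P) = 2 + 2·[0.52] = 2 + 1.04 = 3.04.
With uncorrelated errors the cross-covariances are all true-score covariance, so they carry over unchanged; only the diagonal terms shrink to ρᵢσᵢ².
True-score variance = [0.80 + 0.58] + 1.04 = 1.38 + 1.04 = 2.42.
Reliability = 2.42 / 3.04 = 0.796.

0.796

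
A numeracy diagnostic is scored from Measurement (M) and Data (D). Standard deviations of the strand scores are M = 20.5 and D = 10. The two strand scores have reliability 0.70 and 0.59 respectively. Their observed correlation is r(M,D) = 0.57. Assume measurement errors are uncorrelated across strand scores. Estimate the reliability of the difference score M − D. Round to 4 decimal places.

0.4169

Var(M−D) = 20.5² + 10² − 2·20.5·10·0.57 = 520.25 − 233.7 = 286.55.
Because errors are independent across components, Cov(Tᵢ,Tⱼ) = Cov(Xᵢ,Xⱼ); the off-diagonal part of the true-score variance is the same as above.
True-score variance = [20.5²·0.70 + 10²·0.59] − 233.7 = 353.175 − 233.7 = 119.475.
Reliability = 119.475 / 286.55 = 0.4169.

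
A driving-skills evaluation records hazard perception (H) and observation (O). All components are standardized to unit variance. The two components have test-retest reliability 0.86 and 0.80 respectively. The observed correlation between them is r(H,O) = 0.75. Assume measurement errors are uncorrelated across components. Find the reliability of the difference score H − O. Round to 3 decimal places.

0.320

Var(H−O) = 1 + 1 − 2·0.75 = 2 − 1.5 = 0.5.
With uncorrelated errors the cross-covariances are all true-score covariance, so they carry over unchanged; only the diagonal terms shrink to ρᵢσᵢ².
True-score variance = [0.86 + 0.80] − 1.5 = 1.66 − 1.5 = 0.16.
Reliability = 0.16 / 0.5 = 0.320.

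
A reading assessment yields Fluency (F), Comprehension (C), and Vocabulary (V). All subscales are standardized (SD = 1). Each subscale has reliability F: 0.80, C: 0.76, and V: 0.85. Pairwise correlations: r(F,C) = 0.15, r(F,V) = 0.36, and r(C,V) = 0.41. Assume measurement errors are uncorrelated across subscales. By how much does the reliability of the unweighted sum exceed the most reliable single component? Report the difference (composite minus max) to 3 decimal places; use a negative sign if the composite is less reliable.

Var(sum) = 3 + 1.84 = 4.84; true-score variance = 2.41 + 1.84 = 4.25; composite reliability = 0.8781.
Max component reliability = 0.8500.
Difference = 0.8781 − 0.8500 = 0.028.

0.028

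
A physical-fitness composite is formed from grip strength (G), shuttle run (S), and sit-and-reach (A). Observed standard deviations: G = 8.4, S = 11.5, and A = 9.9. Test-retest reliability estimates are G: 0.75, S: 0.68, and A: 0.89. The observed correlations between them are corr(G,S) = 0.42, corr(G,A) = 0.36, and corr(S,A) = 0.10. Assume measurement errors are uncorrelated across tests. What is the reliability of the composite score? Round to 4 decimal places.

0.8477

Var(G+S+A) = 8.4² + 11.5² + 9.9² + 2·[8.4·11.5·0.42 + 8.4·9.9·0.36 + 11.5·9.9·0.10] = 300.82 + 163.789 = 464.609.
Under uncorrelated errors the observed covariances equal the true-score covariances, so only the own-variance terms attenuate.
True-score variance = [8.4²·0.75 + 11.5²·0.68 + 9.9²·0.89] + 163.789 = 230.079 + 163.789 = 393.868.
Reliability = 393.868 / 464.609 = 0.8477.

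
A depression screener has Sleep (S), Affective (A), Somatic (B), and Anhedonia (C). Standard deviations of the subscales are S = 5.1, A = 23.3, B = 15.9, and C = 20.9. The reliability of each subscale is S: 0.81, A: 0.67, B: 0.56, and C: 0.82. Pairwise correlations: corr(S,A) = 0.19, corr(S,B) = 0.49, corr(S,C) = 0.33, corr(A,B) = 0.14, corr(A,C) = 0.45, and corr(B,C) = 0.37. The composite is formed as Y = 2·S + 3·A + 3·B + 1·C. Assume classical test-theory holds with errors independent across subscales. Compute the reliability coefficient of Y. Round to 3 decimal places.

0.766

Var(Y) = 2²·5.1² + 3²·23.3² + 3²·15.9² + 20.9² + 2·[6·5.1·23.3·0.19 + 6·5.1·15.9·0.49 + 2·5.1·20.9·0.33 + 9·23.3·15.9·0.14 + 3·23.3·20.9·0.45 + 3·15.9·20.9·0.37] = 7702.15 + 3874.57 = 11576.7.
Under uncorrelated errors the observed covariances equal the true-score covariances, so only the own-variance terms attenuate.
True-score variance = [2²·5.1²·0.81 + 3²·23.3²·0.67 + 3²·15.9²·0.56 + 20.9²·0.82] + 3874.57 = 4990.25 + 3874.57 = 8864.82.
Reliability = 8864.82 / 11576.7 = 0.766.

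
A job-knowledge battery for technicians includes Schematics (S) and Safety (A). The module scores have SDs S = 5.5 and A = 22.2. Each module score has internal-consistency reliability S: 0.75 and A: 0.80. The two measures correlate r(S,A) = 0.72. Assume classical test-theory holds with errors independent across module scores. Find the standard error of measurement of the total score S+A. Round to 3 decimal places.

10.302

Var(total) = 523.09 + 175.824 = 698.914.
True-score variance = 416.959 + 175.824 = 592.784, so reliability = 0.8481.
Error variance = 698.914 − 592.784 = 106.13; SEM = √106.13 = 10.302.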